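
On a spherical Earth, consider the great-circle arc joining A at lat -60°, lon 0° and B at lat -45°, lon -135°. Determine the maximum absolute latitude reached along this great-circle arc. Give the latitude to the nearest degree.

The great circle lies in the plane with unit normal n̂ = (p₁ × p₂)/|p₁ × p₂|.
Here n̂_z ≈ -0.268; the vertex latitude is φ_max = arccos|n̂_z| ≈ 74.4°.

≈ -74°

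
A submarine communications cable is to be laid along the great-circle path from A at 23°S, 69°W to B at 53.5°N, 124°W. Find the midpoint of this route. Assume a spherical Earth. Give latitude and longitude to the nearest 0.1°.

From cos δ = sin φ₁ sin φ₂ + cos φ₁ cos φ₂ cos Δλ, the central angle is δ ≈ 1.571 rad (90.0°).
Interpolate at f = 1/2 with slerp weights a = sin((1−f)δ)/sin δ ≈ 0.707, b = sin(fδ)/sin δ ≈ 0.707.
p = a·p₁ + b·p₂ ≈ (-0.002, -0.956, 0.292); φ = arcsin(p_z) ≈ 16.99°, λ = atan2(p_y, p_x) ≈ -90.12°.

≈ 17.0°N, 90.1°W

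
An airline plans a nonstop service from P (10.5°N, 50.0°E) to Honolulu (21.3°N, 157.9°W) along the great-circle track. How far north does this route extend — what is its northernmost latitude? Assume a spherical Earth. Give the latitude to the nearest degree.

The great circle lies in the plane with unit normal n̂ = (p₁ × p₂)/|p₁ × p₂|.
Here n̂_z ≈ +0.641; the vertex latitude is φ_max = arccos|n̂_z| ≈ 50.1°.

≈ 50°N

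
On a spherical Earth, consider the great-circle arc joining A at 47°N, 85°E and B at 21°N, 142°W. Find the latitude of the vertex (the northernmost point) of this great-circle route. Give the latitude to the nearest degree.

≈ 62°N

The great circle lies in the plane with unit normal n̂ = (p₁ × p₂)/|p₁ × p₂|.
Here n̂_z ≈ +0.473; the vertex latitude is φ_max = arccos|n̂_z| ≈ 61.8°.
Check via Clairaut: cos φ_max = |cos φ₁| · sin C = cos(47.0°)·sin(43.9°) ≈ 0.473, again giving ≈ 61.8°.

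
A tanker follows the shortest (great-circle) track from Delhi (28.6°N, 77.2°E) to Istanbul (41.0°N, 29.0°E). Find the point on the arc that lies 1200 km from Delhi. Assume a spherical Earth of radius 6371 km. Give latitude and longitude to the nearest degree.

≈ (34°N, 66°E)

Convert each endpoint to a unit vector on the sphere (x = cos φ cos λ, y = cos φ sin λ, z = sin φ).
The central angle between the endpoints is δ = arccos(p₁·p₂) ≈ 0.714 rad (40.9°). The total great-circle distance is δ·R ≈ 0.714 × 6371 ≈ 4549 km, so the target fraction is f = 1200/4549 ≈ 0.264.
Interpolate at f ≈ 0.264 with slerp weights a = sin((1−f)δ)/sin δ ≈ 0.766, b = sin(fδ)/sin δ ≈ 0.286.
p = a·p₁ + b·p₂ ≈ (0.338, 0.761, 0.554); φ = arcsin(p_z) ≈ 33.67°, λ = atan2(p_y, p_x) ≈ 66.06°.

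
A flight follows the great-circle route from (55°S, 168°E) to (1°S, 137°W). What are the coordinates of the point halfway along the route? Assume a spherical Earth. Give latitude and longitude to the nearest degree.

Convert each endpoint to a unit vector on the sphere (x = cos φ cos λ, y = cos φ sin λ, z = sin φ).
The central angle between the endpoints is δ = arccos(p₁·p₂) ≈ 1.220 rad (69.9°).
Interpolate at f = 1/2 with slerp weights a = sin((1−f)δ)/sin δ ≈ 0.610, b = sin(fδ)/sin δ ≈ 0.610.
p = a·p₁ + b·p₂ ≈ (-0.788, -0.343, -0.510); φ = arcsin(p_z) ≈ -30.69°, λ = atan2(p_y, p_x) ≈ -156.47°.

≈ (31°S, 156°W)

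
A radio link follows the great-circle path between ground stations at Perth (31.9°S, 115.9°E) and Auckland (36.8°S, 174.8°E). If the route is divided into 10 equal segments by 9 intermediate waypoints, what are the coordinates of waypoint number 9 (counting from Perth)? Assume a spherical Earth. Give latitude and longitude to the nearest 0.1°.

≈ 37.7°S, 168.9°E

From cos δ = sin φ₁ sin φ₂ + cos φ₁ cos φ₂ cos Δλ, the central angle is δ ≈ 0.840 rad (48.1°).
Interpolate at f = 9/10 with slerp weights a = sin((1−f)δ)/sin δ ≈ 0.113, b = sin(fδ)/sin δ ≈ 0.921.
p = a·p₁ + b·p₂ ≈ (-0.776, 0.153, -0.611); φ = arcsin(p_z) ≈ -37.69°, λ = atan2(p_y, p_x) ≈ 168.86°.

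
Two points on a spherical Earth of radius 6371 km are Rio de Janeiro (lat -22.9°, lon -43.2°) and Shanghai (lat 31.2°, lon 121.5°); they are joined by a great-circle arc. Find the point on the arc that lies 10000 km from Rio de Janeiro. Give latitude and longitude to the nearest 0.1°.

Write both endpoints as unit vectors p₁, p₂ with components (cos φ cos λ, cos φ sin λ, sin φ).
The central angle between the endpoints is δ = arccos(p₁·p₂) ≈ 2.864 rad (164.1°). The total great-circle distance is δ·R ≈ 2.864 × 6371 ≈ 18244 km, so the target fraction is f = 10000/18244 ≈ 0.548.
Interpolate at f ≈ 0.548 with slerp weights a = sin((1−f)δ)/sin δ ≈ 3.505, b = sin(fδ)/sin δ ≈ 3.644.
p = a·p₁ + b·p₂ ≈ (0.725, 0.447, 0.524); φ = arcsin(p_z) ≈ 31.58°, λ = atan2(p_y, p_x) ≈ 31.66°.

≈ lat 31.6°, lon 31.7°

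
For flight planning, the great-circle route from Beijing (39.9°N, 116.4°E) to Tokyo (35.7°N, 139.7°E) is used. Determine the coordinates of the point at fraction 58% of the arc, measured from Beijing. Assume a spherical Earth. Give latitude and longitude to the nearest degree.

Convert each endpoint to a unit vector on the sphere (x = cos φ cos λ, y = cos φ sin λ, z = sin φ).
The central angle between the endpoints is δ = arccos(p₁·p₂) ≈ 0.329 rad (18.8°).
Interpolate at f = 0.58 with slerp weights a = sin((1−f)δ)/sin δ ≈ 0.426, b = sin(fδ)/sin δ ≈ 0.587.
p = a·p₁ + b·p₂ ≈ (-0.509, 0.601, 0.616); φ = arcsin(p_z) ≈ 38.02°, λ = atan2(p_y, p_x) ≈ 130.25°.

≈ (38°N, 130°E)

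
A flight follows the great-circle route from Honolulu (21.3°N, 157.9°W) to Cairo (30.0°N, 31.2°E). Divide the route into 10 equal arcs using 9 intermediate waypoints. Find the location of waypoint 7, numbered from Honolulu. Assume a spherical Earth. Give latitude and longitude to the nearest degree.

Convert each endpoint to a unit vector on the sphere (x = cos φ cos λ, y = cos φ sin λ, z = sin φ).
The central angle between the endpoints is δ = arccos(p₁·p₂) ≈ 2.233 rad (128.0°).
Interpolate at f = 7/10 with slerp weights a = sin((1−f)δ)/sin δ ≈ 0.788, b = sin(fδ)/sin δ ≈ 1.268.
p = a·p₁ + b·p₂ ≈ (0.260, 0.293, 0.920); φ = arcsin(p_z) ≈ 66.96°, λ = atan2(p_y, p_x) ≈ 48.45°.

≈ (67°N, 48°E)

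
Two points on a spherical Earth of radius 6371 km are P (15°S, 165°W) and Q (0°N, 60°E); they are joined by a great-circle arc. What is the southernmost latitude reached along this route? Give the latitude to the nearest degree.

≈ 21°S

The great circle lies in the plane with unit normal n̂ = (p₁ × p₂)/|p₁ × p₂|.
Here n̂_z ≈ -0.935; the vertex latitude is φ_max = arccos|n̂_z| ≈ 20.8°.
Check via Clairaut: cos φ_max = |cos φ₁| · sin C = cos(15.0°)·sin(104.5°) ≈ 0.935, again giving ≈ 20.8°.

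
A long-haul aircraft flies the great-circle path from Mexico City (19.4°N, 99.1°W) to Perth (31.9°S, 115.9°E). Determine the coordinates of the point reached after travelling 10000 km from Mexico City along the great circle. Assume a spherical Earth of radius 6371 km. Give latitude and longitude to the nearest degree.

≈ (27°S, 179°W)

Write both endpoints as unit vectors p₁, p₂ with components (cos φ cos λ, cos φ sin λ, sin φ).
The central angle between the endpoints is δ = arccos(p₁·p₂) ≈ 2.553 rad (146.3°). The total great-circle distance is δ·R ≈ 2.553 × 6371 ≈ 16262 km, so the target fraction is f = 10000/16262 ≈ 0.615.
Interpolate at f ≈ 0.615 with slerp weights a = sin((1−f)δ)/sin δ ≈ 1.498, b = sin(fδ)/sin δ ≈ 1.800.
p = a·p₁ + b·p₂ ≈ (-0.891, -0.020, -0.454); φ = arcsin(p_z) ≈ -26.98°, λ = atan2(p_y, p_x) ≈ -178.69°.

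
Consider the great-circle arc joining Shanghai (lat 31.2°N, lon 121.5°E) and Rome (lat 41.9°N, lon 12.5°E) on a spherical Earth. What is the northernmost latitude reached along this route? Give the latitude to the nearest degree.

The great circle lies in the plane with unit normal n̂ = (p₁ × p₂)/|p₁ × p₂|.
Here n̂_z ≈ -0.608; the vertex latitude is φ_max = arccos|n̂_z| ≈ 52.6°.
Check via Clairaut: cos φ_max = |cos φ₁| · sin C = cos(31.2°)·sin(45.3°) ≈ 0.608, again giving ≈ 52.6°.

≈ 53°N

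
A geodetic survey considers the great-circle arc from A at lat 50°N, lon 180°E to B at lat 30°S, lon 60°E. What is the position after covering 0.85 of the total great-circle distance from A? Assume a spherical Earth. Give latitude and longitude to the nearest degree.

≈ lat 16°S, lon 75°E

Write both endpoints as unit vectors p₁, p₂ with components (cos φ cos λ, cos φ sin λ, sin φ).
The central angle between the endpoints is δ = arccos(p₁·p₂) ≈ 2.293 rad (131.4°).
Interpolate at f = 0.85 with slerp weights a = sin((1−f)δ)/sin δ ≈ 0.450, b = sin(fδ)/sin δ ≈ 1.239.
p = a·p₁ + b·p₂ ≈ (0.247, 0.929, -0.275); φ = arcsin(p_z) ≈ -15.96°, λ = atan2(p_y, p_x) ≈ 75.09°.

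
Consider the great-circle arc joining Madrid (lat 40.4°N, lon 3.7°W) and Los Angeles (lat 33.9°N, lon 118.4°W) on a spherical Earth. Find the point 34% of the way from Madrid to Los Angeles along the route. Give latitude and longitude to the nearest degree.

≈ lat 54°N, lon 42°W

The haversine formula gives a central angle δ ≈ 1.473 rad (84.4°) between the endpoints.
Interpolate at f = 0.34 with slerp weights a = sin((1−f)δ)/sin δ ≈ 0.830, b = sin(fδ)/sin δ ≈ 0.483.
p = a·p₁ + b·p₂ ≈ (0.440, -0.393, 0.807); φ = arcsin(p_z) ≈ 53.82°, λ = atan2(p_y, p_x) ≈ -41.75°.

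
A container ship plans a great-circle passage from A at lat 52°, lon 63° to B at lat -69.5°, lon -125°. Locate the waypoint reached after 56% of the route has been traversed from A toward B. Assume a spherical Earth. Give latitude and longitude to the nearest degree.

Write both endpoints as unit vectors p₁, p₂ with components (cos φ cos λ, cos φ sin λ, sin φ).
The central angle between the endpoints is δ = arccos(p₁·p₂) ≈ 2.829 rad (162.1°).
Interpolate at f = 0.56 with slerp weights a = sin((1−f)δ)/sin δ ≈ 3.083, b = sin(fδ)/sin δ ≈ 3.254.
p = a·p₁ + b·p₂ ≈ (0.208, 0.758, -0.619); φ = arcsin(p_z) ≈ -38.21°, λ = atan2(p_y, p_x) ≈ 74.64°.

≈ lat -38°, lon 75°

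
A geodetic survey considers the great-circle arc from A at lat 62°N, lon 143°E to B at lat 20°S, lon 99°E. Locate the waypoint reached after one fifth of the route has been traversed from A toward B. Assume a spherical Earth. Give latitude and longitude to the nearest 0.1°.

Write both endpoints as unit vectors p₁, p₂ with components (cos φ cos λ, cos φ sin λ, sin φ).
The central angle between the endpoints is δ = arccos(p₁·p₂) ≈ 1.555 rad (89.1°).
Interpolate at f = 1/5 with slerp weights a = sin((1−f)δ)/sin δ ≈ 0.947, b = sin(fδ)/sin δ ≈ 0.306.
p = a·p₁ + b·p₂ ≈ (-0.400, 0.552, 0.732); φ = arcsin(p_z) ≈ 47.03°, λ = atan2(p_y, p_x) ≈ 125.95°.

≈ lat 47.0°N, lon 126.0°E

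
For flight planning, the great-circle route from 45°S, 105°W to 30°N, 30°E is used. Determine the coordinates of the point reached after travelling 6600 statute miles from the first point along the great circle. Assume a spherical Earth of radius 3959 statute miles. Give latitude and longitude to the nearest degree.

≈ 1°S, 6°W

From cos δ = sin φ₁ sin φ₂ + cos φ₁ cos φ₂ cos Δλ, the central angle is δ ≈ 2.476 rad (141.9°). The total great-circle distance is δ·R ≈ 2.476 × 3959 ≈ 9803 mi, so the target fraction is f = 6600/9803 ≈ 0.673.
Interpolate at f ≈ 0.673 with slerp weights a = sin((1−f)δ)/sin δ ≈ 1.172, b = sin(fδ)/sin δ ≈ 1.612.
p = a·p₁ + b·p₂ ≈ (0.994, -0.102, -0.023); φ = arcsin(p_z) ≈ -1.29°, λ = atan2(p_y, p_x) ≈ -5.87°.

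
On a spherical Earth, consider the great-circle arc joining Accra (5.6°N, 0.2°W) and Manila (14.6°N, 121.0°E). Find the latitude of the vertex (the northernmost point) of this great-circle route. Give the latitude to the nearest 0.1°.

The great circle lies in the plane with unit normal n̂ = (p₁ × p₂)/|p₁ × p₂|.
Here n̂_z ≈ +0.936; the vertex latitude is φ_max = arccos|n̂_z| ≈ 20.7°.

≈ 20.7°N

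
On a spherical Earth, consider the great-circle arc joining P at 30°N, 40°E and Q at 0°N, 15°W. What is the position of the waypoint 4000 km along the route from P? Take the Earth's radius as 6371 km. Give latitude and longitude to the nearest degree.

≈ 14°N, 5°E

From cos δ = sin φ₁ sin φ₂ + cos φ₁ cos φ₂ cos Δλ, the central angle is δ ≈ 1.051 rad (60.2°). The total great-circle distance is δ·R ≈ 1.051 × 6371 ≈ 6696 km, so the target fraction is f = 4000/6696 ≈ 0.597.
Interpolate at f ≈ 0.597 with slerp weights a = sin((1−f)δ)/sin δ ≈ 0.473, b = sin(fδ)/sin δ ≈ 0.677.
p = a·p₁ + b·p₂ ≈ (0.968, 0.088, 0.237); φ = arcsin(p_z) ≈ 13.68°, λ = atan2(p_y, p_x) ≈ 5.21°.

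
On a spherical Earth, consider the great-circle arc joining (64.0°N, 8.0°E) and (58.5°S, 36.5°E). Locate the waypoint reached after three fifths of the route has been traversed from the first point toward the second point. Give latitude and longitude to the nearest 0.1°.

≈ (9.5°S, 25.2°E)

From cos δ = sin φ₁ sin φ₂ + cos φ₁ cos φ₂ cos Δλ, the central angle is δ ≈ 2.171 rad (124.4°).
Interpolate at f = 3/5 with slerp weights a = sin((1−f)δ)/sin δ ≈ 0.925, b = sin(fδ)/sin δ ≈ 1.169.
p = a·p₁ + b·p₂ ≈ (0.893, 0.420, -0.165); φ = arcsin(p_z) ≈ -9.49°, λ = atan2(p_y, p_x) ≈ 25.18°.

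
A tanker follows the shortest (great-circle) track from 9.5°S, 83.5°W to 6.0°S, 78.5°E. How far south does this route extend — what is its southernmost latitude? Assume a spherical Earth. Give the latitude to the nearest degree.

The great circle lies in the plane with unit normal n̂ = (p₁ × p₂)/|p₁ × p₂|.
Here n̂_z ≈ +0.754; the vertex latitude is φ_max = arccos|n̂_z| ≈ 41.1°.
Check via Clairaut: cos φ_max = |cos φ₁| · sin C = cos(9.5°)·sin(130.1°) ≈ 0.754, again giving ≈ 41.1°.

≈ 41°S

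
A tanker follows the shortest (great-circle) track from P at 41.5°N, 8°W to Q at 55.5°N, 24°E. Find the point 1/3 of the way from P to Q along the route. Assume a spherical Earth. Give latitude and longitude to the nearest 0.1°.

Write both endpoints as unit vectors p₁, p₂ with components (cos φ cos λ, cos φ sin λ, sin φ).
The central angle between the endpoints is δ = arccos(p₁·p₂) ≈ 0.437 rad (25.1°).
Interpolate at f = 1/3 with slerp weights a = sin((1−f)δ)/sin δ ≈ 0.679, b = sin(fδ)/sin δ ≈ 0.343.
p = a·p₁ + b·p₂ ≈ (0.681, 0.008, 0.732); φ = arcsin(p_z) ≈ 47.09°, λ = atan2(p_y, p_x) ≈ 0.70°.

≈ 47.1°N, 0.7°E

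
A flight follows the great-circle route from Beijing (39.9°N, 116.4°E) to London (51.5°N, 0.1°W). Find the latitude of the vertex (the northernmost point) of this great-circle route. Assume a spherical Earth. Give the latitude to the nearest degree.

≈ 63°N

The great circle lies in the plane with unit normal n̂ = (p₁ × p₂)/|p₁ × p₂|.
Here n̂_z ≈ -0.446; the vertex latitude is φ_max = arccos|n̂_z| ≈ 63.5°.
Check via Clairaut: cos φ_max = |cos φ₁| · sin C = cos(39.9°)·sin(35.6°) ≈ 0.446, again giving ≈ 63.5°.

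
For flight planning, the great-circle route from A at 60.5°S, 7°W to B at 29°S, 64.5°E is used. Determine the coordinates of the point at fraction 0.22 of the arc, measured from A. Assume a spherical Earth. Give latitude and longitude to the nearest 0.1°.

≈ 58.2°S, 16.9°E

Convert each endpoint to a unit vector on the sphere (x = cos φ cos λ, y = cos φ sin λ, z = sin φ).
The central angle between the endpoints is δ = arccos(p₁·p₂) ≈ 0.978 rad (56.0°).
Interpolate at f = 0.22 with slerp weights a = sin((1−f)δ)/sin δ ≈ 0.833, b = sin(fδ)/sin δ ≈ 0.257.
p = a·p₁ + b·p₂ ≈ (0.504, 0.153, -0.850); φ = arcsin(p_z) ≈ -58.20°, λ = atan2(p_y, p_x) ≈ 16.91°.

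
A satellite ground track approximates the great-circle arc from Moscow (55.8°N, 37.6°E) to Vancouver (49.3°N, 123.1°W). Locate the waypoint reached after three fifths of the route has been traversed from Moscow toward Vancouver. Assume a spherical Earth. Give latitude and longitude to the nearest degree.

≈ (77°N, 98°W)

Convert each endpoint to a unit vector on the sphere (x = cos φ cos λ, y = cos φ sin λ, z = sin φ).
The central angle between the endpoints is δ = arccos(p₁·p₂) ≈ 1.286 rad (73.7°).
Interpolate at f = 3/5 with slerp weights a = sin((1−f)δ)/sin δ ≈ 0.513, b = sin(fδ)/sin δ ≈ 0.727.
p = a·p₁ + b·p₂ ≈ (-0.030, -0.221, 0.975); φ = arcsin(p_z) ≈ 77.11°, λ = atan2(p_y, p_x) ≈ -97.84°.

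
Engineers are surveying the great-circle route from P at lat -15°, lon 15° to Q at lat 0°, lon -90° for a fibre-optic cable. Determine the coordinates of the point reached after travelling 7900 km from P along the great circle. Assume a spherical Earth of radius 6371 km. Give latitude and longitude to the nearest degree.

Convert each endpoint to a unit vector on the sphere (x = cos φ cos λ, y = cos φ sin λ, z = sin φ).
The central angle between the endpoints is δ = arccos(p₁·p₂) ≈ 1.823 rad (104.5°). The total great-circle distance is δ·R ≈ 1.823 × 6371 ≈ 11617 km, so the target fraction is f = 7900/11617 ≈ 0.680.
Interpolate at f ≈ 0.680 with slerp weights a = sin((1−f)δ)/sin δ ≈ 0.569, b = sin(fδ)/sin δ ≈ 0.977.
p = a·p₁ + b·p₂ ≈ (0.531, -0.835, -0.147); φ = arcsin(p_z) ≈ -8.47°, λ = atan2(p_y, p_x) ≈ -57.54°.

≈ lat -8°, lon -58°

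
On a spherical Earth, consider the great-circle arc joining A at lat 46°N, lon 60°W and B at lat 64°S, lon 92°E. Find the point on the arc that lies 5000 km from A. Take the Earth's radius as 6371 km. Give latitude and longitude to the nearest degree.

≈ lat 5°N, lon 39°W

The haversine formula gives a central angle δ ≈ 2.727 rad (156.3°) between the endpoints. The total great-circle distance is δ·R ≈ 2.727 × 6371 ≈ 17376 km, so the target fraction is f = 5000/17376 ≈ 0.288.
Interpolate at f ≈ 0.288 with slerp weights a = sin((1−f)δ)/sin δ ≈ 2.315, b = sin(fδ)/sin δ ≈ 1.756.
p = a·p₁ + b·p₂ ≈ (0.777, -0.623, 0.087); φ = arcsin(p_z) ≈ 4.99°, λ = atan2(p_y, p_x) ≈ -38.73°.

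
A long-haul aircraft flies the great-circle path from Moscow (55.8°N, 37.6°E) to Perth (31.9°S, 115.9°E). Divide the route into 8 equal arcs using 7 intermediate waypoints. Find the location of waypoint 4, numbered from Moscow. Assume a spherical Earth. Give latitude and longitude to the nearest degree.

The haversine formula gives a central angle δ ≈ 1.918 rad (109.9°) between the endpoints.
Interpolate at f = 4/8 with slerp weights a = sin((1−f)δ)/sin δ ≈ 0.871, b = sin(fδ)/sin δ ≈ 0.871.
p = a·p₁ + b·p₂ ≈ (0.065, 0.963, 0.260); φ = arcsin(p_z) ≈ 15.07°, λ = atan2(p_y, p_x) ≈ 86.15°.

≈ 15°N, 86°E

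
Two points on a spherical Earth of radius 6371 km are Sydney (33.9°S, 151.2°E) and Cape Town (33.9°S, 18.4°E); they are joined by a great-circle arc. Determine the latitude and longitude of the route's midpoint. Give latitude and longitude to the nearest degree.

≈ 59°S, 85°E

From cos δ = sin φ₁ sin φ₂ + cos φ₁ cos φ₂ cos Δλ, the central angle is δ ≈ 1.728 rad (99.0°).
Interpolate at f = 1/2 with slerp weights a = sin((1−f)δ)/sin δ ≈ 0.770, b = sin(fδ)/sin δ ≈ 0.770.
p = a·p₁ + b·p₂ ≈ (0.046, 0.510, -0.859); φ = arcsin(p_z) ≈ -59.21°, λ = atan2(p_y, p_x) ≈ 84.80°.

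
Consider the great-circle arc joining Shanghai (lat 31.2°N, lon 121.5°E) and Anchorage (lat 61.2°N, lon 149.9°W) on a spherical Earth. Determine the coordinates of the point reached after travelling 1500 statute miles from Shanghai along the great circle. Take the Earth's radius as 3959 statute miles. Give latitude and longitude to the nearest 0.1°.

Convert each endpoint to a unit vector on the sphere (x = cos φ cos λ, y = cos φ sin λ, z = sin φ).
The central angle between the endpoints is δ = arccos(p₁·p₂) ≈ 1.088 rad (62.4°). The total great-circle distance is δ·R ≈ 1.088 × 3959 ≈ 4308 mi, so the target fraction is f = 1500/4308 ≈ 0.348.
Interpolate at f ≈ 0.348 with slerp weights a = sin((1−f)δ)/sin δ ≈ 0.735, b = sin(fδ)/sin δ ≈ 0.418.
p = a·p₁ + b·p₂ ≈ (-0.503, 0.435, 0.747); φ = arcsin(p_z) ≈ 48.32°, λ = atan2(p_y, p_x) ≈ 139.10°.

≈ lat 48.3°N, lon 139.1°E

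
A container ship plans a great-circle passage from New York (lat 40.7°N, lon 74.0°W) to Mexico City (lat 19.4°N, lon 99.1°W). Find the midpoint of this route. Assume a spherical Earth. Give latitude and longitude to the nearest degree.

Write both endpoints as unit vectors p₁, p₂ with components (cos φ cos λ, cos φ sin λ, sin φ).
The central angle between the endpoints is δ = arccos(p₁·p₂) ≈ 0.527 rad (30.2°).
Interpolate at f = 1/2 with slerp weights a = sin((1−f)δ)/sin δ ≈ 0.518, b = sin(fδ)/sin δ ≈ 0.518.
p = a·p₁ + b·p₂ ≈ (0.031, -0.860, 0.510); φ = arcsin(p_z) ≈ 30.65°, λ = atan2(p_y, p_x) ≈ -87.94°.

≈ lat 31°N, lon 88°W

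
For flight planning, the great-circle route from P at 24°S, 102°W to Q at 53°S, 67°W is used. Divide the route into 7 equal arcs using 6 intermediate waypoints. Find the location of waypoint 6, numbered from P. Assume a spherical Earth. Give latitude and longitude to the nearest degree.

Write both endpoints as unit vectors p₁, p₂ with components (cos φ cos λ, cos φ sin λ, sin φ).
The central angle between the endpoints is δ = arccos(p₁·p₂) ≈ 0.684 rad (39.2°).
Interpolate at f = 6/7 with slerp weights a = sin((1−f)δ)/sin δ ≈ 0.154, b = sin(fδ)/sin δ ≈ 0.876.
p = a·p₁ + b·p₂ ≈ (0.177, -0.623, -0.762); φ = arcsin(p_z) ≈ -49.64°, λ = atan2(p_y, p_x) ≈ -74.18°.

≈ 50°S, 74°W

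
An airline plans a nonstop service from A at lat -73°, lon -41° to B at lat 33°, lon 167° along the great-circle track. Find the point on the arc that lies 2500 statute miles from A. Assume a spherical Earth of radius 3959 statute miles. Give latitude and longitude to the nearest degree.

≈ lat -66°, lon -164°

The haversine formula gives a central angle δ ≈ 2.400 rad (137.5°) between the endpoints. The total great-circle distance is δ·R ≈ 2.400 × 3959 ≈ 9501 mi, so the target fraction is f = 2500/9501 ≈ 0.263.
Interpolate at f ≈ 0.263 with slerp weights a = sin((1−f)δ)/sin δ ≈ 1.452, b = sin(fδ)/sin δ ≈ 0.874.
p = a·p₁ + b·p₂ ≈ (-0.394, -0.114, -0.912); φ = arcsin(p_z) ≈ -65.80°, λ = atan2(p_y, p_x) ≈ -163.92°.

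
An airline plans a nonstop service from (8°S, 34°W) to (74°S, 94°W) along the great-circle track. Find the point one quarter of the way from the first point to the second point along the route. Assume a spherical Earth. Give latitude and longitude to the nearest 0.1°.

≈ (26.0°S, 39.0°W)

Convert each endpoint to a unit vector on the sphere (x = cos φ cos λ, y = cos φ sin λ, z = sin φ).
The central angle between the endpoints is δ = arccos(p₁·p₂) ≈ 1.297 rad (74.3°).
Interpolate at f = 1/4 with slerp weights a = sin((1−f)δ)/sin δ ≈ 0.858, b = sin(fδ)/sin δ ≈ 0.331.
p = a·p₁ + b·p₂ ≈ (0.698, -0.566, -0.438); φ = arcsin(p_z) ≈ -25.95°, λ = atan2(p_y, p_x) ≈ -39.04°.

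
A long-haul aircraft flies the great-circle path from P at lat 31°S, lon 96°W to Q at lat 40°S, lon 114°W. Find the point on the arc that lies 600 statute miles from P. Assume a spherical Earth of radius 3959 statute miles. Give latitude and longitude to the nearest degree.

Write both endpoints as unit vectors p₁, p₂ with components (cos φ cos λ, cos φ sin λ, sin φ).
The central angle between the endpoints is δ = arccos(p₁·p₂) ≈ 0.299 rad (17.1°). The total great-circle distance is δ·R ≈ 0.299 × 3959 ≈ 1185 mi, so the target fraction is f = 600/1185 ≈ 0.506.
Interpolate at f ≈ 0.506 with slerp weights a = sin((1−f)δ)/sin δ ≈ 0.499, b = sin(fδ)/sin δ ≈ 0.512.
p = a·p₁ + b·p₂ ≈ (-0.204, -0.784, -0.586); φ = arcsin(p_z) ≈ -35.89°, λ = atan2(p_y, p_x) ≈ -104.61°.

≈ lat 36°S, lon 105°W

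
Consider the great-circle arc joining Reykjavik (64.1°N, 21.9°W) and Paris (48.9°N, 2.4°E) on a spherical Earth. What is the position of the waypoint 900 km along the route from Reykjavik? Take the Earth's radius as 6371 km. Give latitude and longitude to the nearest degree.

Write both endpoints as unit vectors p₁, p₂ with components (cos φ cos λ, cos φ sin λ, sin φ).
The central angle between the endpoints is δ = arccos(p₁·p₂) ≈ 0.349 rad (20.0°). The total great-circle distance is δ·R ≈ 0.349 × 6371 ≈ 2226 km, so the target fraction is f = 900/2226 ≈ 0.404.
Interpolate at f ≈ 0.404 with slerp weights a = sin((1−f)δ)/sin δ ≈ 0.604, b = sin(fδ)/sin δ ≈ 0.411.
p = a·p₁ + b·p₂ ≈ (0.515, -0.087, 0.853); φ = arcsin(p_z) ≈ 58.53°, λ = atan2(p_y, p_x) ≈ -9.60°.

≈ 59°N, 10°W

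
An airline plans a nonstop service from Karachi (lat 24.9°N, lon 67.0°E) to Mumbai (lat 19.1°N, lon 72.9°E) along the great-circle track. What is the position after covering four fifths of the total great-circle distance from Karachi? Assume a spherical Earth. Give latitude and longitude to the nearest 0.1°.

Write both endpoints as unit vectors p₁, p₂ with components (cos φ cos λ, cos φ sin λ, sin φ).
The central angle between the endpoints is δ = arccos(p₁·p₂) ≈ 0.139 rad (8.0°).
Interpolate at f = 4/5 with slerp weights a = sin((1−f)δ)/sin δ ≈ 0.201, b = sin(fδ)/sin δ ≈ 0.801.
p = a·p₁ + b·p₂ ≈ (0.294, 0.891, 0.347); φ = arcsin(p_z) ≈ 20.28°, λ = atan2(p_y, p_x) ≈ 71.76°.

≈ lat 20.3°N, lon 71.8°E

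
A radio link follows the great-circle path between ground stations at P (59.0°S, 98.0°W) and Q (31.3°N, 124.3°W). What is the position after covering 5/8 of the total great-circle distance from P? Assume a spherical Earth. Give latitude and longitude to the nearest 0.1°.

≈ (2.8°S, 116.8°W)

From cos δ = sin φ₁ sin φ₂ + cos φ₁ cos φ₂ cos Δλ, the central angle is δ ≈ 1.622 rad (92.9°).
Interpolate at f = 5/8 with slerp weights a = sin((1−f)δ)/sin δ ≈ 0.572, b = sin(fδ)/sin δ ≈ 0.850.
p = a·p₁ + b·p₂ ≈ (-0.450, -0.892, -0.049); φ = arcsin(p_z) ≈ -2.80°, λ = atan2(p_y, p_x) ≈ -116.79°.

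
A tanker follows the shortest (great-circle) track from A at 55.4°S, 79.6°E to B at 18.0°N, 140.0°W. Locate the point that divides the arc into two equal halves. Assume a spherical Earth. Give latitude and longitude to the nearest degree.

Convert each endpoint to a unit vector on the sphere (x = cos φ cos λ, y = cos φ sin λ, z = sin φ).
The central angle between the endpoints is δ = arccos(p₁·p₂) ≈ 2.306 rad (132.1°).
Interpolate at f = 1/2 with slerp weights a = sin((1−f)δ)/sin δ ≈ 1.232, b = sin(fδ)/sin δ ≈ 1.232.
p = a·p₁ + b·p₂ ≈ (-0.771, -0.065, -0.633); φ = arcsin(p_z) ≈ -39.29°, λ = atan2(p_y, p_x) ≈ -175.18°.

≈ 39°S, 175°W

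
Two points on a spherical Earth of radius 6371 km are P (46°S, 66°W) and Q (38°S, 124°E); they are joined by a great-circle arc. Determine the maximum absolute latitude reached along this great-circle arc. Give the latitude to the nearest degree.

The great circle lies in the plane with unit normal n̂ = (p₁ × p₂)/|p₁ × p₂|.
Here n̂_z ≈ -0.095; the vertex latitude is φ_max = arccos|n̂_z| ≈ 84.5°.
Check via Clairaut: cos φ_max = |cos φ₁| · sin C = cos(46.0°)·sin(172.1°) ≈ 0.095, again giving ≈ 84.5°.

≈ 85°S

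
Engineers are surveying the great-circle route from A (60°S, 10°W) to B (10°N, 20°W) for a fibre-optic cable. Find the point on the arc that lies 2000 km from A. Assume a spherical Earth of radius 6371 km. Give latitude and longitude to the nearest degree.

≈ (42°S, 14°W)

Write both endpoints as unit vectors p₁, p₂ with components (cos φ cos λ, cos φ sin λ, sin φ).
The central angle between the endpoints is δ = arccos(p₁·p₂) ≈ 1.230 rad (70.5°). The total great-circle distance is δ·R ≈ 1.230 × 6371 ≈ 7834 km, so the target fraction is f = 2000/7834 ≈ 0.255.
Interpolate at f ≈ 0.255 with slerp weights a = sin((1−f)δ)/sin δ ≈ 0.842, b = sin(fδ)/sin δ ≈ 0.328.
p = a·p₁ + b·p₂ ≈ (0.718, -0.183, -0.672); φ = arcsin(p_z) ≈ -42.21°, λ = atan2(p_y, p_x) ≈ -14.34°.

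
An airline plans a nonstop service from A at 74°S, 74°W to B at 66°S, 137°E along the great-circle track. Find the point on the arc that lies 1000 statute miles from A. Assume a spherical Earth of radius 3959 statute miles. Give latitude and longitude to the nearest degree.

From cos δ = sin φ₁ sin φ₂ + cos φ₁ cos φ₂ cos Δλ, the central angle is δ ≈ 0.673 rad (38.6°). The total great-circle distance is δ·R ≈ 0.673 × 3959 ≈ 2664 mi, so the target fraction is f = 1000/2664 ≈ 0.375.
Interpolate at f ≈ 0.375 with slerp weights a = sin((1−f)δ)/sin δ ≈ 0.655, b = sin(fδ)/sin δ ≈ 0.401.
p = a·p₁ + b·p₂ ≈ (-0.070, -0.062, -0.996); φ = arcsin(p_z) ≈ -84.65°, λ = atan2(p_y, p_x) ≈ -138.18°.

≈ 85°S, 138°W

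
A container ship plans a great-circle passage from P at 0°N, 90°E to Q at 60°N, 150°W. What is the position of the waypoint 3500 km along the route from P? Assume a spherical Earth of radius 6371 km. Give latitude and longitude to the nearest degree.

≈ 28°N, 105°E

Convert each endpoint to a unit vector on the sphere (x = cos φ cos λ, y = cos φ sin λ, z = sin φ).
The central angle between the endpoints is δ = arccos(p₁·p₂) ≈ 1.823 rad (104.5°). The total great-circle distance is δ·R ≈ 1.823 × 6371 ≈ 11617 km, so the target fraction is f = 3500/11617 ≈ 0.301.
Interpolate at f ≈ 0.301 with slerp weights a = sin((1−f)δ)/sin δ ≈ 0.988, b = sin(fδ)/sin δ ≈ 0.539.
p = a·p₁ + b·p₂ ≈ (-0.234, 0.853, 0.467); φ = arcsin(p_z) ≈ 27.84°, λ = atan2(p_y, p_x) ≈ 105.31°.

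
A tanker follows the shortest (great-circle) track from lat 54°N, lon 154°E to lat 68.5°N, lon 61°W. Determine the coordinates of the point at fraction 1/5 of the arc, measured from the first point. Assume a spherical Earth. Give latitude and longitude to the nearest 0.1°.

From cos δ = sin φ₁ sin φ₂ + cos φ₁ cos φ₂ cos Δλ, the central angle is δ ≈ 0.957 rad (54.8°).
Interpolate at f = 1/5 with slerp weights a = sin((1−f)δ)/sin δ ≈ 0.848, b = sin(fδ)/sin δ ≈ 0.233.
p = a·p₁ + b·p₂ ≈ (-0.406, 0.144, 0.902); φ = arcsin(p_z) ≈ 64.46°, λ = atan2(p_y, p_x) ≈ 160.51°.

≈ lat 64.5°N, lon 160.5°E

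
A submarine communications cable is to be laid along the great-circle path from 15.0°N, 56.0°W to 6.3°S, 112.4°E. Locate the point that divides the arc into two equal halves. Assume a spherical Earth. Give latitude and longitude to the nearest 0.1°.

Write both endpoints as unit vectors p₁, p₂ with components (cos φ cos λ, cos φ sin λ, sin φ).
The central angle between the endpoints is δ = arccos(p₁·p₂) ≈ 2.891 rad (165.7°).
Interpolate at f = 1/2 with slerp weights a = sin((1−f)δ)/sin δ ≈ 4.009, b = sin(fδ)/sin δ ≈ 4.009.
p = a·p₁ + b·p₂ ≈ (0.647, 0.474, 0.598); φ = arcsin(p_z) ≈ 36.70°, λ = atan2(p_y, p_x) ≈ 36.22°.

≈ 36.7°N, 36.2°E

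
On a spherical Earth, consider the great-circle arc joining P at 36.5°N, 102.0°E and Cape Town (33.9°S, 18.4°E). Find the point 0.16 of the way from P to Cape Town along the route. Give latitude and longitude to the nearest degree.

≈ 27°N, 86°E

The haversine formula gives a central angle δ ≈ 1.831 rad (104.9°) between the endpoints.
Interpolate at f = 0.16 with slerp weights a = sin((1−f)δ)/sin δ ≈ 1.034, b = sin(fδ)/sin δ ≈ 0.299.
p = a·p₁ + b·p₂ ≈ (0.063, 0.892, 0.449); φ = arcsin(p_z) ≈ 26.65°, λ = atan2(p_y, p_x) ≈ 85.99°.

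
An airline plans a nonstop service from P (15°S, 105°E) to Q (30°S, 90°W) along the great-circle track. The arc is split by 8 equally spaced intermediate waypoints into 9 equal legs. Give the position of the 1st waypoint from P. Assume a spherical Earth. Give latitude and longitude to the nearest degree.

≈ (29°S, 110°E)

Convert each endpoint to a unit vector on the sphere (x = cos φ cos λ, y = cos φ sin λ, z = sin φ).
The central angle between the endpoints is δ = arccos(p₁·p₂) ≈ 2.317 rad (132.7°).
Interpolate at f = 1/9 with slerp weights a = sin((1−f)δ)/sin δ ≈ 1.202, b = sin(fδ)/sin δ ≈ 0.347.
p = a·p₁ + b·p₂ ≈ (-0.301, 0.822, -0.484); φ = arcsin(p_z) ≈ -28.98°, λ = atan2(p_y, p_x) ≈ 110.09°.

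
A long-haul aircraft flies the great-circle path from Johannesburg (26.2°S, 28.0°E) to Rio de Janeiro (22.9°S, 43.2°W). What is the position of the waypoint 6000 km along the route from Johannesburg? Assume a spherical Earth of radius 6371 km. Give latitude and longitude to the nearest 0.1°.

From cos δ = sin φ₁ sin φ₂ + cos φ₁ cos φ₂ cos Δλ, the central angle is δ ≈ 1.117 rad (64.0°). The total great-circle distance is δ·R ≈ 1.117 × 6371 ≈ 7118 km, so the target fraction is f = 6000/7118 ≈ 0.843.
Interpolate at f ≈ 0.843 with slerp weights a = sin((1−f)δ)/sin δ ≈ 0.194, b = sin(fδ)/sin δ ≈ 0.900.
p = a·p₁ + b·p₂ ≈ (0.758, -0.485, -0.436); φ = arcsin(p_z) ≈ -25.83°, λ = atan2(p_y, p_x) ≈ -32.64°.

≈ 25.8°S, 32.6°W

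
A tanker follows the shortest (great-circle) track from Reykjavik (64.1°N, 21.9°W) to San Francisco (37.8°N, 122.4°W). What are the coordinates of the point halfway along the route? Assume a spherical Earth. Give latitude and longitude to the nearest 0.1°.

From cos δ = sin φ₁ sin φ₂ + cos φ₁ cos φ₂ cos Δλ, the central angle is δ ≈ 1.060 rad (60.8°).
Interpolate at f = 1/2 with slerp weights a = sin((1−f)δ)/sin δ ≈ 0.580, b = sin(fδ)/sin δ ≈ 0.580.
p = a·p₁ + b·p₂ ≈ (-0.010, -0.481, 0.877); φ = arcsin(p_z) ≈ 61.24°, λ = atan2(p_y, p_x) ≈ -91.25°.

≈ 61.2°N, 91.2°W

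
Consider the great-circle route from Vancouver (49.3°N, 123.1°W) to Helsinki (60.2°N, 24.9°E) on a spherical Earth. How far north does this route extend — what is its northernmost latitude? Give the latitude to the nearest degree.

The great circle lies in the plane with unit normal n̂ = (p₁ × p₂)/|p₁ × p₂|.
Here n̂_z ≈ +0.186; the vertex latitude is φ_max = arccos|n̂_z| ≈ 79.3°.
Check via Clairaut: cos φ_max = |cos φ₁| · sin C = cos(49.3°)·sin(16.6°) ≈ 0.186, again giving ≈ 79.3°.

≈ 79°N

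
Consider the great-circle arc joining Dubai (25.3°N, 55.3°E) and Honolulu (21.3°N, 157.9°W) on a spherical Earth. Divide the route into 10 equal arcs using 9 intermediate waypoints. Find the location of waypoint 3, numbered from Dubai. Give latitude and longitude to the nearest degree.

The haversine formula gives a central angle δ ≈ 2.153 rad (123.3°) between the endpoints.
Interpolate at f = 3/10 with slerp weights a = sin((1−f)δ)/sin δ ≈ 1.195, b = sin(fδ)/sin δ ≈ 0.720.
p = a·p₁ + b·p₂ ≈ (-0.007, 0.635, 0.772); φ = arcsin(p_z) ≈ 50.55°, λ = atan2(p_y, p_x) ≈ 90.64°.

≈ (51°N, 91°E)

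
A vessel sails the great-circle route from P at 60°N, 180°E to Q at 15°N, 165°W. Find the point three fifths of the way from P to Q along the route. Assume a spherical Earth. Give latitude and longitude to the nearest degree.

Convert each endpoint to a unit vector on the sphere (x = cos φ cos λ, y = cos φ sin λ, z = sin φ).
The central angle between the endpoints is δ = arccos(p₁·p₂) ≈ 0.808 rad (46.3°).
Interpolate at f = 3/5 with slerp weights a = sin((1−f)δ)/sin δ ≈ 0.439, b = sin(fδ)/sin δ ≈ 0.645.
p = a·p₁ + b·p₂ ≈ (-0.821, -0.161, 0.547); φ = arcsin(p_z) ≈ 33.19°, λ = atan2(p_y, p_x) ≈ -168.90°.

≈ 33°N, 169°W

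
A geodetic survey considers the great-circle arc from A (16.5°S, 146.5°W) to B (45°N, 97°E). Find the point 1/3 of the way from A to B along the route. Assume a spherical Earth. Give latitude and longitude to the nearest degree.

≈ (12°N, 175°W)

The haversine formula gives a central angle δ ≈ 2.098 rad (120.2°) between the endpoints.
Interpolate at f = 1/3 with slerp weights a = sin((1−f)δ)/sin δ ≈ 1.140, b = sin(fδ)/sin δ ≈ 0.745.
p = a·p₁ + b·p₂ ≈ (-0.976, -0.081, 0.203); φ = arcsin(p_z) ≈ 11.71°, λ = atan2(p_y, p_x) ≈ -175.28°.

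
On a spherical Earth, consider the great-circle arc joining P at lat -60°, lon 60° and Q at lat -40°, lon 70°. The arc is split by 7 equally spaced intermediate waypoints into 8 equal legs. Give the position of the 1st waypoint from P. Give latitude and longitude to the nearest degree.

≈ lat -58°, lon 62°

Write both endpoints as unit vectors p₁, p₂ with components (cos φ cos λ, cos φ sin λ, sin φ).
The central angle between the endpoints is δ = arccos(p₁·p₂) ≈ 0.366 rad (21.0°).
Interpolate at f = 1/8 with slerp weights a = sin((1−f)δ)/sin δ ≈ 0.880, b = sin(fδ)/sin δ ≈ 0.128.
p = a·p₁ + b·p₂ ≈ (0.253, 0.473, -0.844); φ = arcsin(p_z) ≈ -57.56°, λ = atan2(p_y, p_x) ≈ 61.82°.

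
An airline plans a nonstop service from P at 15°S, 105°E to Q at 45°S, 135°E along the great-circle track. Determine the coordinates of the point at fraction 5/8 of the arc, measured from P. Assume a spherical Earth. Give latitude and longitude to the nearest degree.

Write both endpoints as unit vectors p₁, p₂ with components (cos φ cos λ, cos φ sin λ, sin φ).
The central angle between the endpoints is δ = arccos(p₁·p₂) ≈ 0.685 rad (39.2°).
Interpolate at f = 5/8 with slerp weights a = sin((1−f)δ)/sin δ ≈ 0.402, b = sin(fδ)/sin δ ≈ 0.656.
p = a·p₁ + b·p₂ ≈ (-0.428, 0.703, -0.568); φ = arcsin(p_z) ≈ -34.61°, λ = atan2(p_y, p_x) ≈ 121.37°.

≈ 35°S, 121°E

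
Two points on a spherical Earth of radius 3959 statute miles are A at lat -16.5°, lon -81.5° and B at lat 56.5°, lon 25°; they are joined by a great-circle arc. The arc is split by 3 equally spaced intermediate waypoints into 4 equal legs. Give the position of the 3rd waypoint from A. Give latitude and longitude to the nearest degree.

≈ lat 49°, lon -21°

The haversine formula gives a central angle δ ≈ 1.968 rad (112.8°) between the endpoints.
Interpolate at f = 3/4 with slerp weights a = sin((1−f)δ)/sin δ ≈ 0.512, b = sin(fδ)/sin δ ≈ 1.080.
p = a·p₁ + b·p₂ ≈ (0.613, -0.234, 0.755); φ = arcsin(p_z) ≈ 49.01°, λ = atan2(p_y, p_x) ≈ -20.91°.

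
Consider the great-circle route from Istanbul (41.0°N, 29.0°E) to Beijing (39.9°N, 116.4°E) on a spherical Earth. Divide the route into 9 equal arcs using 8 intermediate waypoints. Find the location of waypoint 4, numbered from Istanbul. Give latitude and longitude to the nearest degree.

Convert each endpoint to a unit vector on the sphere (x = cos φ cos λ, y = cos φ sin λ, z = sin φ).
The central angle between the endpoints is δ = arccos(p₁·p₂) ≈ 1.107 rad (63.4°).
Interpolate at f = 4/9 with slerp weights a = sin((1−f)δ)/sin δ ≈ 0.645, b = sin(fδ)/sin δ ≈ 0.528.
p = a·p₁ + b·p₂ ≈ (0.246, 0.599, 0.762); φ = arcsin(p_z) ≈ 49.65°, λ = atan2(p_y, p_x) ≈ 67.70°.

≈ (50°N, 68°E)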